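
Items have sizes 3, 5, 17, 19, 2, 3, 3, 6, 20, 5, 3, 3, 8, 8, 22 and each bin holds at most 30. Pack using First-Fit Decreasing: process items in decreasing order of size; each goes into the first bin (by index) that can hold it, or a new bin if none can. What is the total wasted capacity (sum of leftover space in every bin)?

23

Sorted descending: 22, 20, 19, 17, 8, 8, 6, 5, 5, 3, 3, 3, 3, 3, 2.
Put 22 in bin 1; 8 remain.
Put 20 in bin 2; 10 remain.
Put 19 in bin 3; 11 remain.
Put 17 in bin 4; 13 remain.
Put 8 in bin 1; 0 remain.
Put 8 in bin 2; 2 remain.
Put 6 in bin 3; 5 remain.
Put 5 in bin 3; 0 remain.
Put 5 in bin 4; 8 remain.
Put 3 in bin 4; 5 remain.
Put 3 in bin 4; 2 remain.
Put 3 in bin 5; 27 remain.
Put 3 in bin 5; 24 remain.
Put 3 in bin 5; 21 remain.
Put 2 in bin 2; 0 remain.
5 bins × 30 = 150; used 127; unused 23.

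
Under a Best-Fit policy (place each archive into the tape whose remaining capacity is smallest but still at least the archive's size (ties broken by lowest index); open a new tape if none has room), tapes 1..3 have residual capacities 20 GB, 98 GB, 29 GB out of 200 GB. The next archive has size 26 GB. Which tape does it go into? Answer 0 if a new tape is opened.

3

Tapes with room: tape 2 (98 GB), tape 3 (29 GB).
Tightest fit is tape 3 with 29 GB free.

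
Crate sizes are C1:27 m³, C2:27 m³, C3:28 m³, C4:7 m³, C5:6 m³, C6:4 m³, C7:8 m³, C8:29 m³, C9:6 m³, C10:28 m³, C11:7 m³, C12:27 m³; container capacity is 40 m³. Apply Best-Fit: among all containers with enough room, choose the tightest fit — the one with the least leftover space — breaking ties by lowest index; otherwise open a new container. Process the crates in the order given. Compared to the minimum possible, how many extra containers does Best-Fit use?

Best-Fit: [27,6,6] [27,8] [28,7,4] [29,7] [28] [27] → 6 containers.
Total size 204 m³; any packing needs at least ⌈204/40⌉ = 6 containers.
So 6 is already optimal.

0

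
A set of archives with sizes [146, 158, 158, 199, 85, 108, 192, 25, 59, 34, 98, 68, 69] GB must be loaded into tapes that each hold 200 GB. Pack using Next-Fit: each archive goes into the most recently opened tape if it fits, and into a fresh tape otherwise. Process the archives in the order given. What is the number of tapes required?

9

146 GB → tape 1 (remaining 54 GB)
158 GB → tape 2 (remaining 42 GB)
158 GB → tape 3 (remaining 42 GB)
199 GB → tape 4 (remaining 1 GB)
85 GB → tape 5 (remaining 115 GB)
108 GB → tape 5 (remaining 7 GB)
192 GB → tape 6 (remaining 8 GB)
25 GB → tape 7 (remaining 175 GB)
59 GB → tape 7 (remaining 116 GB)
34 GB → tape 7 (remaining 82 GB)
98 GB → tape 8 (remaining 102 GB)
68 GB → tape 8 (remaining 34 GB)
69 GB → tape 9 (remaining 131 GB)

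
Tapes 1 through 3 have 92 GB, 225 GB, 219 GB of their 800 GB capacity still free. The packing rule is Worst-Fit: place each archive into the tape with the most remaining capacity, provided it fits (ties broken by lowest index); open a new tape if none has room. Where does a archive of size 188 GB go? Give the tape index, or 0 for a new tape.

2

Tapes with room: tape 2 (225 GB), tape 3 (219 GB).
Most room is tape 2 with 225 GB free.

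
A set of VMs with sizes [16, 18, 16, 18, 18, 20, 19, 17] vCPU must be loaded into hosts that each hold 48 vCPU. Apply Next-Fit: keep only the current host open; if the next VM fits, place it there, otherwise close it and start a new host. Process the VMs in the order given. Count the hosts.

16 vCPU → host 1 (remaining 32 vCPU)
18 vCPU → host 1 (remaining 14 vCPU)
16 vCPU → host 2 (remaining 32 vCPU)
18 vCPU → host 2 (remaining 14 vCPU)
18 vCPU → host 3 (remaining 30 vCPU)
20 vCPU → host 3 (remaining 10 vCPU)
19 vCPU → host 4 (remaining 29 vCPU)
17 vCPU → host 4 (remaining 12 vCPU)
Final hosts: [16,18] [16,18] [18,20] [19,17].

4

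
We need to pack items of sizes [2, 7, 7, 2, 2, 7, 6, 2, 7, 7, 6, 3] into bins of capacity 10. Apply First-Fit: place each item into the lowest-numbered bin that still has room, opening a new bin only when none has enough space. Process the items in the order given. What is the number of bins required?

2 → bin 1 (remaining 8)
7 → bin 1 (remaining 1)
7 → bin 2 (remaining 3)
2 → bin 2 (remaining 1)
2 → bin 3 (remaining 8)
7 → bin 3 (remaining 1)
6 → bin 4 (remaining 4)
2 → bin 4 (remaining 2)
7 → bin 5 (remaining 3)
7 → bin 6 (remaining 3)
6 → bin 7 (remaining 4)
3 → bin 5 (remaining 0)

7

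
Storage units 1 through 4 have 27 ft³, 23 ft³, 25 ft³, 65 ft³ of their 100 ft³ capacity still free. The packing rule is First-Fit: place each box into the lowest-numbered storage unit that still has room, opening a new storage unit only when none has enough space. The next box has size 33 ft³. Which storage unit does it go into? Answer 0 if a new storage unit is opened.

4

Storage units with room: storage unit 4 (65 ft³).
The first with room is storage unit 4.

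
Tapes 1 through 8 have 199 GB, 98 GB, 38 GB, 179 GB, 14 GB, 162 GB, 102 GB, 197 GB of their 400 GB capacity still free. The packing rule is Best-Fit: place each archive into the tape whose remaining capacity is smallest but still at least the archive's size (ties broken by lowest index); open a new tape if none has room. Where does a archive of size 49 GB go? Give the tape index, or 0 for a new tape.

Tapes with room: tape 1 (199 GB), tape 2 (98 GB), tape 4 (179 GB), tape 6 (162 GB), tape 7 (102 GB), tape 8 (197 GB).
Tightest fit is tape 2 with 98 GB free.

2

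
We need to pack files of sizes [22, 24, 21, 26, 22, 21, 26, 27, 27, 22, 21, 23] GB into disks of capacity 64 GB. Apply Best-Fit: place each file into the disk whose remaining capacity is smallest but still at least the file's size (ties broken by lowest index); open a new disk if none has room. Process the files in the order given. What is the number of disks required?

22 GB → disk 1 (remaining 42 GB)
24 GB → disk 1 (remaining 18 GB)
21 GB → disk 2 (remaining 43 GB)
26 GB → disk 2 (remaining 17 GB)
22 GB → disk 3 (remaining 42 GB)
21 GB → disk 3 (remaining 21 GB)
26 GB → disk 4 (remaining 38 GB)
27 GB → disk 4 (remaining 11 GB)
27 GB → disk 5 (remaining 37 GB)
22 GB → disk 5 (remaining 15 GB)
21 GB → disk 3 (remaining 0 GB)
23 GB → disk 6 (remaining 41 GB)
Final disks: [22,24] [21,26] [22,21,21] [26,27] [27,22] [23].

6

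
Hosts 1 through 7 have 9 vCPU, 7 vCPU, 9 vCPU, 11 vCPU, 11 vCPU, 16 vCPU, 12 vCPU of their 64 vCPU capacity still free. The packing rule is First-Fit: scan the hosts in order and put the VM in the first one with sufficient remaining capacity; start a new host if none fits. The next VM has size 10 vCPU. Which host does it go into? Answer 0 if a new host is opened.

4

Hosts with room: host 4 (11 vCPU), host 5 (11 vCPU), host 6 (16 vCPU), host 7 (12 vCPU).
The first with room is host 4.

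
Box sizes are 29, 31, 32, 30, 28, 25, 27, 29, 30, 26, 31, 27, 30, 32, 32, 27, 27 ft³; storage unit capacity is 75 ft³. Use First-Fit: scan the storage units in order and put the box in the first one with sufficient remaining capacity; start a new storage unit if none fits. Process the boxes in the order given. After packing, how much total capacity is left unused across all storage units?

29 ft³ → storage unit 1 (remaining 46 ft³)
31 ft³ → storage unit 1 (remaining 15 ft³)
32 ft³ → storage unit 2 (remaining 43 ft³)
30 ft³ → storage unit 2 (remaining 13 ft³)
28 ft³ → storage unit 3 (remaining 47 ft³)
25 ft³ → storage unit 3 (remaining 22 ft³)
27 ft³ → storage unit 4 (remaining 48 ft³)
29 ft³ → storage unit 4 (remaining 19 ft³)
30 ft³ → storage unit 5 (remaining 45 ft³)
26 ft³ → storage unit 5 (remaining 19 ft³)
31 ft³ → storage unit 6 (remaining 44 ft³)
27 ft³ → storage unit 6 (remaining 17 ft³)
30 ft³ → storage unit 7 (remaining 45 ft³)
32 ft³ → storage unit 7 (remaining 13 ft³)
32 ft³ → storage unit 8 (remaining 43 ft³)
27 ft³ → storage unit 8 (remaining 16 ft³)
27 ft³ → storage unit 9 (remaining 48 ft³)
9 storage units × 75 ft³ = 675 ft³; used 493 ft³; unused 182 ft³.

182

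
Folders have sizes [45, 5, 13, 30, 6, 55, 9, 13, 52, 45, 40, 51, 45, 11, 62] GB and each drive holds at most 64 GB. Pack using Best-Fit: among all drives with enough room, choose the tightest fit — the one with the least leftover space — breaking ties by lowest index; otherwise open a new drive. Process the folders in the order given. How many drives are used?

9 drives

Put 45 GB in drive 1; 19 GB remain.
Put 5 GB in drive 1; 14 GB remain.
Put 13 GB in drive 1; 1 GB remain.
Put 30 GB in drive 2; 34 GB remain.
Put 6 GB in drive 2; 28 GB remain.
Put 55 GB in drive 3; 9 GB remain.
Put 9 GB in drive 3; 0 GB remain.
Put 13 GB in drive 2; 15 GB remain.
Put 52 GB in drive 4; 12 GB remain.
Put 45 GB in drive 5; 19 GB remain.
Put 40 GB in drive 6; 24 GB remain.
Put 51 GB in drive 7; 13 GB remain.
Put 45 GB in drive 8; 19 GB remain.
Put 11 GB in drive 4; 1 GB remain.
Put 62 GB in drive 9; 2 GB remain.
Final drives: [45,5,13] [30,6,13] [55,9] [52,11] [45] [40] [51] [45] [62].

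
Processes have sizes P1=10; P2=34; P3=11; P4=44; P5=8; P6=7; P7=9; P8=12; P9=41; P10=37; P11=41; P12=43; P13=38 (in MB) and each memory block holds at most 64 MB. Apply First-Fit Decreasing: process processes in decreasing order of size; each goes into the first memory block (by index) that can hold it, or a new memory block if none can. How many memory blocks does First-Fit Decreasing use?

Sorted descending: 44, 43, 41, 41, 38, 37, 34, 12, 11, 10, 9, 8, 7.
memory block 1: place 44 MB, 20 MB left
memory block 2: place 43 MB, 21 MB left
memory block 3: place 41 MB, 23 MB left
memory block 4: place 41 MB, 23 MB left
memory block 5: place 38 MB, 26 MB left
memory block 6: place 37 MB, 27 MB left
memory block 7: place 34 MB, 30 MB left
memory block 1: place 12 MB, 8 MB left
memory block 2: place 11 MB, 10 MB left
memory block 2: place 10 MB, 0 MB left
memory block 3: place 9 MB, 14 MB left
memory block 1: place 8 MB, 0 MB left
memory block 3: place 7 MB, 7 MB left
Final memory blocks: [44,12,8] [43,11,10] [41,9,7] [41] [38] [37] [34].

7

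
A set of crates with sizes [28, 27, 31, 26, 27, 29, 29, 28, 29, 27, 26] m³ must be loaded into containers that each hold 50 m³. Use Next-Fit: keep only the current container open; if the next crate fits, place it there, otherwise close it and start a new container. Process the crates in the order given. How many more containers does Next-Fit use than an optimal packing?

0

Next-Fit: [28] [27] [31] [26] [27] [29] [29] [28] [29] [27] [26] → 11 containers.
11 crates exceed 25 m³ (half the capacity), and no two of those can share a container, so at least 11 containers are needed.
So 11 is already optimal.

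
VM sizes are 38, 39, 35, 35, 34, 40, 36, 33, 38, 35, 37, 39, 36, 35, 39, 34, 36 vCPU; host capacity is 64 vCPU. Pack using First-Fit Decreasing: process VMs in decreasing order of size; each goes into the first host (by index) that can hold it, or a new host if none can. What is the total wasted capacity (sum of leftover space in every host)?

469

Sorted descending: 40, 39, 39, 39, 38, 38, 37, 36, 36, 36, 35, 35, 35, 35, 34, 34, 33.
Put 40 vCPU in host 1; 24 vCPU remain.
Put 39 vCPU in host 2; 25 vCPU remain.
Put 39 vCPU in host 3; 25 vCPU remain.
Put 39 vCPU in host 4; 25 vCPU remain.
Put 38 vCPU in host 5; 26 vCPU remain.
Put 38 vCPU in host 6; 26 vCPU remain.
Put 37 vCPU in host 7; 27 vCPU remain.
Put 36 vCPU in host 8; 28 vCPU remain.
Put 36 vCPU in host 9; 28 vCPU remain.
Put 36 vCPU in host 10; 28 vCPU remain.
Put 35 vCPU in host 11; 29 vCPU remain.
Put 35 vCPU in host 12; 29 vCPU remain.
Put 35 vCPU in host 13; 29 vCPU remain.
Put 35 vCPU in host 14; 29 vCPU remain.
Put 34 vCPU in host 15; 30 vCPU remain.
Put 34 vCPU in host 16; 30 vCPU remain.
Put 33 vCPU in host 17; 31 vCPU remain.
17 hosts × 64 vCPU = 1088 vCPU; used 619 vCPU; unused 469 vCPU.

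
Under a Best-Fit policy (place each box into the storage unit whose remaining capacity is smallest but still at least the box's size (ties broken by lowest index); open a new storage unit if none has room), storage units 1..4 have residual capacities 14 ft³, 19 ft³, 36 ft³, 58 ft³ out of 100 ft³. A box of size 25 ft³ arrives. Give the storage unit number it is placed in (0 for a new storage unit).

3

Storage units with room: storage unit 3 (36 ft³), storage unit 4 (58 ft³).
Tightest fit is storage unit 3 with 36 ft³ free.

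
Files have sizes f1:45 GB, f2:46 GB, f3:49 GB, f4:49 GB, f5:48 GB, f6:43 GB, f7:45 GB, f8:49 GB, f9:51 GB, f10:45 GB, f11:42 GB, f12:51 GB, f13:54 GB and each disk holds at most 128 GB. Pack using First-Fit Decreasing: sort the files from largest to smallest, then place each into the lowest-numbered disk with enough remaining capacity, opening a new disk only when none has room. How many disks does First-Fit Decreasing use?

7

Sorted descending: 54, 51, 51, 49, 49, 49, 48, 46, 45, 45, 45, 43, 42.
disk 1: place 54 GB, 74 GB left
disk 1: place 51 GB, 23 GB left
disk 2: place 51 GB, 77 GB left
disk 2: place 49 GB, 28 GB left
disk 3: place 49 GB, 79 GB left
disk 3: place 49 GB, 30 GB left
disk 4: place 48 GB, 80 GB left
disk 4: place 46 GB, 34 GB left
disk 5: place 45 GB, 83 GB left
disk 5: place 45 GB, 38 GB left
disk 6: place 45 GB, 83 GB left
disk 6: place 43 GB, 40 GB left
disk 7: place 42 GB, 86 GB left
Final disks: [54,51] [51,49] [49,49] [48,46] [45,45] [45,43] [42].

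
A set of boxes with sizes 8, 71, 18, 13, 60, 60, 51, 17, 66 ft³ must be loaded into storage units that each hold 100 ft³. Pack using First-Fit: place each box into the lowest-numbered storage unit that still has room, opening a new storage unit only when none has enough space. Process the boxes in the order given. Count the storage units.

8 ft³ → storage unit 1 (remaining 92 ft³)
71 ft³ → storage unit 1 (remaining 21 ft³)
18 ft³ → storage unit 1 (remaining 3 ft³)
13 ft³ → storage unit 2 (remaining 87 ft³)
60 ft³ → storage unit 2 (remaining 27 ft³)
60 ft³ → storage unit 3 (remaining 40 ft³)
51 ft³ → storage unit 4 (remaining 49 ft³)
17 ft³ → storage unit 2 (remaining 10 ft³)
66 ft³ → storage unit 5 (remaining 34 ft³)

5 storage units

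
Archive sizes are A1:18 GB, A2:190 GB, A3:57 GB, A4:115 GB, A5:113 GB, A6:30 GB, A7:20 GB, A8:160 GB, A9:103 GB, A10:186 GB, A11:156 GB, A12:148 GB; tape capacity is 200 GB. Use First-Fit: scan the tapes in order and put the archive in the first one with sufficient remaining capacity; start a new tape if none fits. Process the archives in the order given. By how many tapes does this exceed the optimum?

0

First-Fit: [18,57,115] [190] [113,30,20] [160] [103] [186] [156] [148] → 8 tapes.
8 archives exceed 100 GB (half the capacity), and no two of those can share a tape, so at least 8 tapes are needed.
So 8 is already optimal.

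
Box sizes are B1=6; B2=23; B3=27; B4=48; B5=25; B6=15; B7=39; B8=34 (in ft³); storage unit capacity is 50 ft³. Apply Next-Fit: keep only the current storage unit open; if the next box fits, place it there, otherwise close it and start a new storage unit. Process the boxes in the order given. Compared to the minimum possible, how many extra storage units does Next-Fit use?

1

Next-Fit: [6,23] [27] [48] [25,15] [39] [34] → 6 storage units.
Total size 217 ft³; any packing needs at least ⌈217/50⌉ = 5 storage units.
An optimal packing achieves that bound: [48] [39,6] [34,15] [27,23] [25] → 5 storage units.
Excess: 6 − 5 = 1.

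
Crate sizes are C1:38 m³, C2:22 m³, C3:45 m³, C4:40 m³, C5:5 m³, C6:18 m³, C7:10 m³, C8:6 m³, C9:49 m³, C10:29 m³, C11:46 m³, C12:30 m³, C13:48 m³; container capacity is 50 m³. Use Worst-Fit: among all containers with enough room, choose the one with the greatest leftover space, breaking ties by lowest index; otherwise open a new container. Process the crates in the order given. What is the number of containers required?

container 1: place C1 (38 m³), 12 m³ left
container 2: place C2 (22 m³), 28 m³ left
container 3: place C3 (45 m³), 5 m³ left
container 4: place C4 (40 m³), 10 m³ left
container 2: place C5 (5 m³), 23 m³ left
container 2: place C6 (18 m³), 5 m³ left
container 1: place C7 (10 m³), 2 m³ left
container 4: place C8 (6 m³), 4 m³ left
container 5: place C9 (49 m³), 1 m³ left
container 6: place C10 (29 m³), 21 m³ left
container 7: place C11 (46 m³), 4 m³ left
container 8: place C12 (30 m³), 20 m³ left
container 9: place C13 (48 m³), 2 m³ left
Final containers: [38,10] [22,5,18] [45] [40,6] [49] [29] [46] [30] [48].

9 containers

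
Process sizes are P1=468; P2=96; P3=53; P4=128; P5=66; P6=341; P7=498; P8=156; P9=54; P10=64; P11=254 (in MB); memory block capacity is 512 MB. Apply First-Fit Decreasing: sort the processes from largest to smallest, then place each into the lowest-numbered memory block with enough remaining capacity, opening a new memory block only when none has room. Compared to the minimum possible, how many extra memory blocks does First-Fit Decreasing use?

0

First-Fit Decreasing: [498] [468] [341,156] [254,128,96] [66,64,54,53] → 5 memory blocks.
Total size 2178 MB; any packing needs at least ⌈2178/512⌉ = 5 memory blocks.
So 5 is already optimal.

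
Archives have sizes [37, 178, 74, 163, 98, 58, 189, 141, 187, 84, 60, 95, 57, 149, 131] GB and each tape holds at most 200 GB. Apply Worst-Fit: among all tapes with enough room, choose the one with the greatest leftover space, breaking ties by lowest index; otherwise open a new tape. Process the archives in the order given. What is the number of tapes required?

10 tapes

tape 1: place 37 GB, 163 GB left
tape 2: place 178 GB, 22 GB left
tape 1: place 74 GB, 89 GB left
tape 3: place 163 GB, 37 GB left
tape 4: place 98 GB, 102 GB left
tape 4: place 58 GB, 44 GB left
tape 5: place 189 GB, 11 GB left
tape 6: place 141 GB, 59 GB left
tape 7: place 187 GB, 13 GB left
tape 1: place 84 GB, 5 GB left
tape 8: place 60 GB, 140 GB left
tape 8: place 95 GB, 45 GB left
tape 6: place 57 GB, 2 GB left
tape 9: place 149 GB, 51 GB left
tape 10: place 131 GB, 69 GB left
Final tapes: [37,74,84] [178] [163] [98,58] [189] [141,57] [187] [60,95] [149] [131].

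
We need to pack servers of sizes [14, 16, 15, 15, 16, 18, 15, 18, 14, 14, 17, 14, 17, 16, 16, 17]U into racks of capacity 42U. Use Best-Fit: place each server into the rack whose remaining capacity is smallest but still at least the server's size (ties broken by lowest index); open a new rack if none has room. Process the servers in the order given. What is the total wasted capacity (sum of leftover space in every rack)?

14U → rack 1 (remaining 28U)
16U → rack 1 (remaining 12U)
15U → rack 2 (remaining 27U)
15U → rack 2 (remaining 12U)
16U → rack 3 (remaining 26U)
18U → rack 3 (remaining 8U)
15U → rack 4 (remaining 27U)
18U → rack 4 (remaining 9U)
14U → rack 5 (remaining 28U)
14U → rack 5 (remaining 14U)
17U → rack 6 (remaining 25U)
14U → rack 5 (remaining 0U)
17U → rack 6 (remaining 8U)
16U → rack 7 (remaining 26U)
16U → rack 7 (remaining 10U)
17U → rack 8 (remaining 25U)
8 racks × 42U = 336U; used 252U; unused 84U.

84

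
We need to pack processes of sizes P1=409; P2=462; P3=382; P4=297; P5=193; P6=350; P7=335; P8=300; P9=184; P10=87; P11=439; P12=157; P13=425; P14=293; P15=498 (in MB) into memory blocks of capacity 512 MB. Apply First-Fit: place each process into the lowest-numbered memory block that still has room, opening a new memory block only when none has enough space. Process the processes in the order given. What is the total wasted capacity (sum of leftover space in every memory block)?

Put P1 (409 MB) in memory block 1; 103 MB remain.
Put P2 (462 MB) in memory block 2; 50 MB remain.
Put P3 (382 MB) in memory block 3; 130 MB remain.
Put P4 (297 MB) in memory block 4; 215 MB remain.
Put P5 (193 MB) in memory block 4; 22 MB remain.
Put P6 (350 MB) in memory block 5; 162 MB remain.
Put P7 (335 MB) in memory block 6; 177 MB remain.
Put P8 (300 MB) in memory block 7; 212 MB remain.
Put P9 (184 MB) in memory block 7; 28 MB remain.
Put P10 (87 MB) in memory block 1; 16 MB remain.
Put P11 (439 MB) in memory block 8; 73 MB remain.
Put P12 (157 MB) in memory block 5; 5 MB remain.
Put P13 (425 MB) in memory block 9; 87 MB remain.
Put P14 (293 MB) in memory block 10; 219 MB remain.
Put P15 (498 MB) in memory block 11; 14 MB remain.
11 memory blocks × 512 MB = 5632 MB; used 4811 MB; unused 821 MB.

821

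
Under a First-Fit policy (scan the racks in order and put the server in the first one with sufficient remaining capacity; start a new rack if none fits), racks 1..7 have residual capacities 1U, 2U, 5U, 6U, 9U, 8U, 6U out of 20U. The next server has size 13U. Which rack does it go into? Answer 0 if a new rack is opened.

No rack has ≥ 13U free, so a new rack is opened.

0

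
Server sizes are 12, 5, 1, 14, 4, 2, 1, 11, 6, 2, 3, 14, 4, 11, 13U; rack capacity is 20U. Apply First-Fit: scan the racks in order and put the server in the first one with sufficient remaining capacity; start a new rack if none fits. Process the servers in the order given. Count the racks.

rack 1: place 12U, 8U left
rack 1: place 5U, 3U left
rack 1: place 1U, 2U left
rack 2: place 14U, 6U left
rack 2: place 4U, 2U left
rack 1: place 2U, 0U left
rack 2: place 1U, 1U left
rack 3: place 11U, 9U left
rack 3: place 6U, 3U left
rack 3: place 2U, 1U left
rack 4: place 3U, 17U left
rack 4: place 14U, 3U left
rack 5: place 4U, 16U left
rack 5: place 11U, 5U left
rack 6: place 13U, 7U left
Final racks: [12,5,1,2] [14,4,1] [11,6,2] [3,14] [4,11] [13].

6 racks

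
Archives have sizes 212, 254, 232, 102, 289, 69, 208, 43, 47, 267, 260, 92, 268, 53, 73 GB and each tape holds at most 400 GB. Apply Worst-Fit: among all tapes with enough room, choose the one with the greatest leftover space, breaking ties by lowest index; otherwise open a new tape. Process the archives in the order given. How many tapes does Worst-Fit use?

tape 1: place 212 GB, 188 GB left
tape 2: place 254 GB, 146 GB left
tape 3: place 232 GB, 168 GB left
tape 1: place 102 GB, 86 GB left
tape 4: place 289 GB, 111 GB left
tape 3: place 69 GB, 99 GB left
tape 5: place 208 GB, 192 GB left
tape 5: place 43 GB, 149 GB left
tape 5: place 47 GB, 102 GB left
tape 6: place 267 GB, 133 GB left
tape 7: place 260 GB, 140 GB left
tape 2: place 92 GB, 54 GB left
tape 8: place 268 GB, 132 GB left
tape 7: place 53 GB, 87 GB left
tape 6: place 73 GB, 60 GB left

8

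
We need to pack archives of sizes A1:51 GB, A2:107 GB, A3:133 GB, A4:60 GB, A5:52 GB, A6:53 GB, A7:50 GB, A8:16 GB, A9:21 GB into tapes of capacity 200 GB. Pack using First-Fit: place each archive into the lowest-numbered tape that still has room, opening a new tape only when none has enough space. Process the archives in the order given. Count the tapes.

tape 1: place A1 (51 GB), 149 GB left
tape 1: place A2 (107 GB), 42 GB left
tape 2: place A3 (133 GB), 67 GB left
tape 2: place A4 (60 GB), 7 GB left
tape 3: place A5 (52 GB), 148 GB left
tape 3: place A6 (53 GB), 95 GB left
tape 3: place A7 (50 GB), 45 GB left
tape 1: place A8 (16 GB), 26 GB left
tape 1: place A9 (21 GB), 5 GB left
Final tapes: [51,107,16,21] [133,60] [52,53,50].

3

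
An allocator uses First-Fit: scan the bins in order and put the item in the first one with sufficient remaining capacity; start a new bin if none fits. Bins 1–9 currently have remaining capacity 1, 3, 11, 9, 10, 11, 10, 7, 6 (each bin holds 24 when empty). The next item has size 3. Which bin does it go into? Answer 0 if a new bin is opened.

Bins with room: bin 2 (3), bin 3 (11), bin 4 (9), bin 5 (10), bin 6 (11), bin 7 (10), bin 8 (7), bin 9 (6).
The first with room is bin 2.

2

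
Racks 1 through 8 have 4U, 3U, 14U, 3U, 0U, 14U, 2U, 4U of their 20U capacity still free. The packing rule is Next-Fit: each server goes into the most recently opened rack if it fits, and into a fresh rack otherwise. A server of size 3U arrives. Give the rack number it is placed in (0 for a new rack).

Next-Fit only looks at rack 8, which has 4U free.
3U fits there.

8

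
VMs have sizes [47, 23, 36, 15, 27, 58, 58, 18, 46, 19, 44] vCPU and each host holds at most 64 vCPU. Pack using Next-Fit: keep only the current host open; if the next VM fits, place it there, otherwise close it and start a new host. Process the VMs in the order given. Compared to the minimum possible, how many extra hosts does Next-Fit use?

0

Next-Fit: [47] [23,36] [15,27] [58] [58] [18,46] [19,44] → 7 hosts.
Total size 391 vCPU; any packing needs at least ⌈391/64⌉ = 7 hosts.
So 7 is already optimal.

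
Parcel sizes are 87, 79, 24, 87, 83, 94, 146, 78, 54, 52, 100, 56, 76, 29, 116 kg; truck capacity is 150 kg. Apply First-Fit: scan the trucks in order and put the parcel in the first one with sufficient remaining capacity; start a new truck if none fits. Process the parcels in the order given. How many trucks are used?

87 kg → truck 1 (remaining 63 kg)
79 kg → truck 2 (remaining 71 kg)
24 kg → truck 1 (remaining 39 kg)
87 kg → truck 3 (remaining 63 kg)
83 kg → truck 4 (remaining 67 kg)
94 kg → truck 5 (remaining 56 kg)
146 kg → truck 6 (remaining 4 kg)
78 kg → truck 7 (remaining 72 kg)
54 kg → truck 2 (remaining 17 kg)
52 kg → truck 3 (remaining 11 kg)
100 kg → truck 8 (remaining 50 kg)
56 kg → truck 4 (remaining 11 kg)
76 kg → truck 9 (remaining 74 kg)
29 kg → truck 1 (remaining 10 kg)
116 kg → truck 10 (remaining 34 kg)
Final trucks: [87,24,29] [79,54] [87,52] [83,56] [94] [146] [78] [100] [76] [116].

10 trucks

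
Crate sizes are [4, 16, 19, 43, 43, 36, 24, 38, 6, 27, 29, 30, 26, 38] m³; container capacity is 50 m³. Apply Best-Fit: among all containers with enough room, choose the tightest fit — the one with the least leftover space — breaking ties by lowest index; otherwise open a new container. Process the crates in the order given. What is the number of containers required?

10

Put 4 m³ in container 1; 46 m³ remain.
Put 16 m³ in container 1; 30 m³ remain.
Put 19 m³ in container 1; 11 m³ remain.
Put 43 m³ in container 2; 7 m³ remain.
Put 43 m³ in container 3; 7 m³ remain.
Put 36 m³ in container 4; 14 m³ remain.
Put 24 m³ in container 5; 26 m³ remain.
Put 38 m³ in container 6; 12 m³ remain.
Put 6 m³ in container 2; 1 m³ remain.
Put 27 m³ in container 7; 23 m³ remain.
Put 29 m³ in container 8; 21 m³ remain.
Put 30 m³ in container 9; 20 m³ remain.
Put 26 m³ in container 5; 0 m³ remain.
Put 38 m³ in container 10; 12 m³ remain.
Final containers: [4,16,19] [43,6] [43] [36] [24,26] [38] [27] [29] [30] [38].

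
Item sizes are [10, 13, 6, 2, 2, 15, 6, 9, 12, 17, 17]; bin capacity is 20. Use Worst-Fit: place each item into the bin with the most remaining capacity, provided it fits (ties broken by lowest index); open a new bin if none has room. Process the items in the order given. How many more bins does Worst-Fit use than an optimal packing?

1

Worst-Fit: [10,6] [13,2,2] [15] [6,9] [12] [17] [17] → 7 bins.
Total size 109; any packing needs at least ⌈109/20⌉ = 6 bins.
An optimal packing achieves that bound: [17,2] [17,2] [15] [13,6] [12,6] [10,9] → 6 bins.
Excess: 7 − 6 = 1.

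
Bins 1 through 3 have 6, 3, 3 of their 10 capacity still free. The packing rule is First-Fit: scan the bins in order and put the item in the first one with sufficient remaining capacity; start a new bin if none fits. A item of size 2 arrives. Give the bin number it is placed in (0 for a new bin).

1

Bins with room: bin 1 (6), bin 2 (3), bin 3 (3).
The first with room is bin 1.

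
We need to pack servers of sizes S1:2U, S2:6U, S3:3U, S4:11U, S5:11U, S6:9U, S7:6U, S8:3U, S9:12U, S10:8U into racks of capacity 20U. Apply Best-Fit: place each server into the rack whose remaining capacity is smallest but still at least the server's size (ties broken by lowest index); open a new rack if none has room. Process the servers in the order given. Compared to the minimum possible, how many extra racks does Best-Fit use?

Best-Fit: [2,6,3,9] [11,6,3] [11] [12,8] → 4 racks.
Total size 71U; any packing needs at least ⌈71/20⌉ = 4 racks.
So 4 is already optimal.

0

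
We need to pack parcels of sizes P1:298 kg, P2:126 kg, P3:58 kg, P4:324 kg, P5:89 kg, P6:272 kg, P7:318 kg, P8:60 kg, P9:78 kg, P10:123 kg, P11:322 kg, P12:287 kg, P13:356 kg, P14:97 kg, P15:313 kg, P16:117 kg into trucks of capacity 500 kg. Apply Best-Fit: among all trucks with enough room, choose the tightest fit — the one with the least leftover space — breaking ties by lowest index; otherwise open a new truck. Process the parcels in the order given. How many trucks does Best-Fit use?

8

truck 1: place P1 (298 kg), 202 kg left
truck 1: place P2 (126 kg), 76 kg left
truck 1: place P3 (58 kg), 18 kg left
truck 2: place P4 (324 kg), 176 kg left
truck 2: place P5 (89 kg), 87 kg left
truck 3: place P6 (272 kg), 228 kg left
truck 4: place P7 (318 kg), 182 kg left
truck 2: place P8 (60 kg), 27 kg left
truck 4: place P9 (78 kg), 104 kg left
truck 3: place P10 (123 kg), 105 kg left
truck 5: place P11 (322 kg), 178 kg left
truck 6: place P12 (287 kg), 213 kg left
truck 7: place P13 (356 kg), 144 kg left
truck 4: place P14 (97 kg), 7 kg left
truck 8: place P15 (313 kg), 187 kg left
truck 7: place P16 (117 kg), 27 kg left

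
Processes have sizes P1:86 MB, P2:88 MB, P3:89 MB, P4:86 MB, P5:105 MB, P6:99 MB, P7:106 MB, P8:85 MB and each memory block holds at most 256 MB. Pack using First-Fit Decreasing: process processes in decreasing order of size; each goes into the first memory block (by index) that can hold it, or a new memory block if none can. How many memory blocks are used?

4 memory blocks

Sorted descending: 106, 105, 99, 89, 88, 86, 86, 85.
Put 106 MB in memory block 1; 150 MB remain.
Put 105 MB in memory block 1; 45 MB remain.
Put 99 MB in memory block 2; 157 MB remain.
Put 89 MB in memory block 2; 68 MB remain.
Put 88 MB in memory block 3; 168 MB remain.
Put 86 MB in memory block 3; 82 MB remain.
Put 86 MB in memory block 4; 170 MB remain.
Put 85 MB in memory block 4; 85 MB remain.
Final memory blocks: [106,105] [99,89] [88,86] [86,85].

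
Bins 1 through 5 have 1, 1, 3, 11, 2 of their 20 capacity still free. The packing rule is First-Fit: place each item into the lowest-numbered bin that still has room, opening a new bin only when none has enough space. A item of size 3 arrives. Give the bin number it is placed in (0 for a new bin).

3

Bins with room: bin 3 (3), bin 4 (11).
The first with room is bin 3.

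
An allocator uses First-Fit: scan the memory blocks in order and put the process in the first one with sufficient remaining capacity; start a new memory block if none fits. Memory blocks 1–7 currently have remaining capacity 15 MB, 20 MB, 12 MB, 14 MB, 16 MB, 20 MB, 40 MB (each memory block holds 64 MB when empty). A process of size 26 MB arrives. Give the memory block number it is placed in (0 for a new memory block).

Memory blocks with room: memory block 7 (40 MB).
The first with room is memory block 7.

7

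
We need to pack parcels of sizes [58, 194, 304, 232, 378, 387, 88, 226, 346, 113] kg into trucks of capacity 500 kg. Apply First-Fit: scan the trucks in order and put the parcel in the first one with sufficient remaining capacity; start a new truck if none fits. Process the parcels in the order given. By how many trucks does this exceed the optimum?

1

First-Fit: [58,194,232] [304,88] [378,113] [387] [226] [346] → 6 trucks.
Total size 2326 kg; any packing needs at least ⌈2326/500⌉ = 5 trucks.
An optimal packing achieves that bound: [387,113] [378,88] [346,58] [304,194] [232,226] → 5 trucks.
Excess: 6 − 5 = 1.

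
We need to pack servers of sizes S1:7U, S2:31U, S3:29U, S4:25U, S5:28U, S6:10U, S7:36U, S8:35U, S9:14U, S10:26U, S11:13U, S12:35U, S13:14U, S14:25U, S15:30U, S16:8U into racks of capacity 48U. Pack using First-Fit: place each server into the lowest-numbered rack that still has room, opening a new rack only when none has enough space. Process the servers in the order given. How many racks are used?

S1 (7U) → rack 1 (remaining 41U)
S2 (31U) → rack 1 (remaining 10U)
S3 (29U) → rack 2 (remaining 19U)
S4 (25U) → rack 3 (remaining 23U)
S5 (28U) → rack 4 (remaining 20U)
S6 (10U) → rack 1 (remaining 0U)
S7 (36U) → rack 5 (remaining 12U)
S8 (35U) → rack 6 (remaining 13U)
S9 (14U) → rack 2 (remaining 5U)
S10 (26U) → rack 7 (remaining 22U)
S11 (13U) → rack 3 (remaining 10U)
S12 (35U) → rack 8 (remaining 13U)
S13 (14U) → rack 4 (remaining 6U)
S14 (25U) → rack 9 (remaining 23U)
S15 (30U) → rack 10 (remaining 18U)
S16 (8U) → rack 3 (remaining 2U)

10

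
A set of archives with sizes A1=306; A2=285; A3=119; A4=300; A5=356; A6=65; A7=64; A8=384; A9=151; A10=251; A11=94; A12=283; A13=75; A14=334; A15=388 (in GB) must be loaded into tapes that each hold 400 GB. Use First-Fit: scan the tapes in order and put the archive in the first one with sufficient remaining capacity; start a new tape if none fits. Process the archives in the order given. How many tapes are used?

tape 1: place A1 (306 GB), 94 GB left
tape 2: place A2 (285 GB), 115 GB left
tape 3: place A3 (119 GB), 281 GB left
tape 4: place A4 (300 GB), 100 GB left
tape 5: place A5 (356 GB), 44 GB left
tape 1: place A6 (65 GB), 29 GB left
tape 2: place A7 (64 GB), 51 GB left
tape 6: place A8 (384 GB), 16 GB left
tape 3: place A9 (151 GB), 130 GB left
tape 7: place A10 (251 GB), 149 GB left
tape 3: place A11 (94 GB), 36 GB left
tape 8: place A12 (283 GB), 117 GB left
tape 4: place A13 (75 GB), 25 GB left
tape 9: place A14 (334 GB), 66 GB left
tape 10: place A15 (388 GB), 12 GB left

10 tapes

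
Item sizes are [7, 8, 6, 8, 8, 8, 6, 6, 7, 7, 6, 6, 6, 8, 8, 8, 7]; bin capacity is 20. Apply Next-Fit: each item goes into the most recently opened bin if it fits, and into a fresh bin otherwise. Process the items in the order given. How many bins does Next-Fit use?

7 → bin 1 (remaining 13)
8 → bin 1 (remaining 5)
6 → bin 2 (remaining 14)
8 → bin 2 (remaining 6)
8 → bin 3 (remaining 12)
8 → bin 3 (remaining 4)
6 → bin 4 (remaining 14)
6 → bin 4 (remaining 8)
7 → bin 4 (remaining 1)
7 → bin 5 (remaining 13)
6 → bin 5 (remaining 7)
6 → bin 5 (remaining 1)
6 → bin 6 (remaining 14)
8 → bin 6 (remaining 6)
8 → bin 7 (remaining 12)
8 → bin 7 (remaining 4)
7 → bin 8 (remaining 13)

8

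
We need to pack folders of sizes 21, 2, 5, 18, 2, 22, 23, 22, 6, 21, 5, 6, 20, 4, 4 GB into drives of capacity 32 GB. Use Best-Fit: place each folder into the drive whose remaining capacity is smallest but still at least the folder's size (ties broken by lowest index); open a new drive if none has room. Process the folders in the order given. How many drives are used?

drive 1: place 21 GB, 11 GB left
drive 1: place 2 GB, 9 GB left
drive 1: place 5 GB, 4 GB left
drive 2: place 18 GB, 14 GB left
drive 1: place 2 GB, 2 GB left
drive 3: place 22 GB, 10 GB left
drive 4: place 23 GB, 9 GB left
drive 5: place 22 GB, 10 GB left
drive 4: place 6 GB, 3 GB left
drive 6: place 21 GB, 11 GB left
drive 3: place 5 GB, 5 GB left
drive 5: place 6 GB, 4 GB left
drive 7: place 20 GB, 12 GB left
drive 5: place 4 GB, 0 GB left
drive 3: place 4 GB, 1 GB left

7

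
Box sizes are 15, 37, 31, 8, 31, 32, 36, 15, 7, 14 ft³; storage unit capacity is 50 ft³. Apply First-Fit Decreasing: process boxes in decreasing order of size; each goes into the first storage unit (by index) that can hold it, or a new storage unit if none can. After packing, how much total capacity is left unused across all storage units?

24

Sorted descending: 37, 36, 32, 31, 31, 15, 15, 14, 8, 7.
storage unit 1: place 37 ft³, 13 ft³ left
storage unit 2: place 36 ft³, 14 ft³ left
storage unit 3: place 32 ft³, 18 ft³ left
storage unit 4: place 31 ft³, 19 ft³ left
storage unit 5: place 31 ft³, 19 ft³ left
storage unit 3: place 15 ft³, 3 ft³ left
storage unit 4: place 15 ft³, 4 ft³ left
storage unit 2: place 14 ft³, 0 ft³ left
storage unit 1: place 8 ft³, 5 ft³ left
storage unit 5: place 7 ft³, 12 ft³ left
5 storage units × 50 ft³ = 250 ft³; used 226 ft³; unused 24 ft³.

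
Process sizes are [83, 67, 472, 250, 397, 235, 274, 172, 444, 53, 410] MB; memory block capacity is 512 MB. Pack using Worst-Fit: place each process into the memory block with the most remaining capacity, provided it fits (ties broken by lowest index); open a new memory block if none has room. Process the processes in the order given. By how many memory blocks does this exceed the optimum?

Worst-Fit: [83,67,250] [472] [397] [235,274] [172,53] [444] [410] → 7 memory blocks.
Total size 2857 MB; any packing needs at least ⌈2857/512⌉ = 6 memory blocks.
An optimal packing achieves that bound: [472] [444,67] [410,83] [397,53] [274,235] [250,172] → 6 memory blocks.
Excess: 7 − 6 = 1.

1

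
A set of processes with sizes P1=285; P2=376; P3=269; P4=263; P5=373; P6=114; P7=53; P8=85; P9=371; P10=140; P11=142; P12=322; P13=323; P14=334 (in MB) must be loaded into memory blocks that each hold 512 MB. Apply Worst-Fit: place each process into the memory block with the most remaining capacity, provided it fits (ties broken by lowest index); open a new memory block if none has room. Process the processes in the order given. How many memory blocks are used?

P1 (285 MB) → memory block 1 (remaining 227 MB)
P2 (376 MB) → memory block 2 (remaining 136 MB)
P3 (269 MB) → memory block 3 (remaining 243 MB)
P4 (263 MB) → memory block 4 (remaining 249 MB)
P5 (373 MB) → memory block 5 (remaining 139 MB)
P6 (114 MB) → memory block 4 (remaining 135 MB)
P7 (53 MB) → memory block 3 (remaining 190 MB)
P8 (85 MB) → memory block 1 (remaining 142 MB)
P9 (371 MB) → memory block 6 (remaining 141 MB)
P10 (140 MB) → memory block 3 (remaining 50 MB)
P11 (142 MB) → memory block 1 (remaining 0 MB)
P12 (322 MB) → memory block 7 (remaining 190 MB)
P13 (323 MB) → memory block 8 (remaining 189 MB)
P14 (334 MB) → memory block 9 (remaining 178 MB)
Final memory blocks: [285,85,142] [376] [269,53,140] [263,114] [373] [371] [322] [323] [334].

9 memory blocks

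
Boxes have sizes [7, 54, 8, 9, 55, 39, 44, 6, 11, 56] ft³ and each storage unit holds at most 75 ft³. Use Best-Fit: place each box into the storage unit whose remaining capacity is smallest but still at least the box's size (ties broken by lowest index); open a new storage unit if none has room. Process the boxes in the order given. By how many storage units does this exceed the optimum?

Best-Fit: [7,54,8,6] [9,55,11] [39] [44] [56] → 5 storage units.
5 boxes exceed 37.5 ft³ (half the capacity), and no two of those can share a storage unit, so at least 5 storage units are needed.
So 5 is already optimal.

0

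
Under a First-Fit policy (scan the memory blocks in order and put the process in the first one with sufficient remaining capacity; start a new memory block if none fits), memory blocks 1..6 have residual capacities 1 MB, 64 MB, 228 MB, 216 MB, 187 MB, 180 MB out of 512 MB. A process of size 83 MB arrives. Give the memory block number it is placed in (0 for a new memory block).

Memory blocks with room: memory block 3 (228 MB), memory block 4 (216 MB), memory block 5 (187 MB), memory block 6 (180 MB).
The first with room is memory block 3.

3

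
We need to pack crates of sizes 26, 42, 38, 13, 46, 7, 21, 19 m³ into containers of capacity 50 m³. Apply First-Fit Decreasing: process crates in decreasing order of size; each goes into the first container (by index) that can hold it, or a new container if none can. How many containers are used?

5

Sorted descending: 46, 42, 38, 26, 21, 19, 13, 7.
Put 46 m³ in container 1; 4 m³ remain.
Put 42 m³ in container 2; 8 m³ remain.
Put 38 m³ in container 3; 12 m³ remain.
Put 26 m³ in container 4; 24 m³ remain.
Put 21 m³ in container 4; 3 m³ remain.
Put 19 m³ in container 5; 31 m³ remain.
Put 13 m³ in container 5; 18 m³ remain.
Put 7 m³ in container 2; 1 m³ remain.
Final containers: [46] [42,7] [38] [26,21] [19,13].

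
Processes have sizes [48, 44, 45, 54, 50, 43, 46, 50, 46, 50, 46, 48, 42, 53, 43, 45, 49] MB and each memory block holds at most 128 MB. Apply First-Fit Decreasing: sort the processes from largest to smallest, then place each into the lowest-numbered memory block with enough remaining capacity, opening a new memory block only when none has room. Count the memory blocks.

Sorted descending: 54, 53, 50, 50, 50, 49, 48, 48, 46, 46, 46, 45, 45, 44, 43, 43, 42.
Put 54 MB in memory block 1; 74 MB remain.
Put 53 MB in memory block 1; 21 MB remain.
Put 50 MB in memory block 2; 78 MB remain.
Put 50 MB in memory block 2; 28 MB remain.
Put 50 MB in memory block 3; 78 MB remain.
Put 49 MB in memory block 3; 29 MB remain.
Put 48 MB in memory block 4; 80 MB remain.
Put 48 MB in memory block 4; 32 MB remain.
Put 46 MB in memory block 5; 82 MB remain.
Put 46 MB in memory block 5; 36 MB remain.
Put 46 MB in memory block 6; 82 MB remain.
Put 45 MB in memory block 6; 37 MB remain.
Put 45 MB in memory block 7; 83 MB remain.
Put 44 MB in memory block 7; 39 MB remain.
Put 43 MB in memory block 8; 85 MB remain.
Put 43 MB in memory block 8; 42 MB remain.
Put 42 MB in memory block 8; 0 MB remain.

8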